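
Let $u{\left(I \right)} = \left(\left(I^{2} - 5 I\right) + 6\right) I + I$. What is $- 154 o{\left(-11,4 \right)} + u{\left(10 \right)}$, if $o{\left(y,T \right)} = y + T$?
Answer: $1648$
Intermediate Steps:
$u{\left(I \right)} = I + I \left(6 + I^{2} - 5 I\right)$ ($u{\left(I \right)} = \left(6 + I^{2} - 5 I\right) I + I = I \left(6 + I^{2} - 5 I\right) + I = I + I \left(6 + I^{2} - 5 I\right)$)
$o{\left(y,T \right)} = T + y$
$- 154 o{\left(-11,4 \right)} + u{\left(10 \right)} = - 154 \left(4 - 11\right) + 10 \left(7 + 10^{2} - 50\right) = \left(-154\right) \left(-7\right) + 10 \left(7 + 100 - 50\right) = 1078 + 10 \cdot 57 = 1078 + 570 = 1648$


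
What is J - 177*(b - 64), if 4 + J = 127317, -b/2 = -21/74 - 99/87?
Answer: 148221766/1073 ≈ 1.3814e+5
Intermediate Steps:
b = 3051/1073 (b = -2*(-21/74 - 99/87) = -2*(-21*1/74 - 99*1/87) = -2*(-21/74 - 33/29) = -2*(-3051/2146) = 3051/1073 ≈ 2.8434)
J = 127313 (J = -4 + 127317 = 127313)
J - 177*(b - 64) = 127313 - 177*(3051/1073 - 64) = 127313 - 177*(-65621/1073) = 127313 + 11614917/1073 = 148221766/1073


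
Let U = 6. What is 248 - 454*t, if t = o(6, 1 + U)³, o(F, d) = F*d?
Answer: -33635704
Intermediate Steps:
t = 74088 (t = (6*(1 + 6))³ = (6*7)³ = 42³ = 74088)
248 - 454*t = 248 - 454*74088 = 248 - 33635952 = -33635704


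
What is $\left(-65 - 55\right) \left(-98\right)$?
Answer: $11760$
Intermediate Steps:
$\left(-65 - 55\right) \left(-98\right) = \left(-120\right) \left(-98\right) = 11760$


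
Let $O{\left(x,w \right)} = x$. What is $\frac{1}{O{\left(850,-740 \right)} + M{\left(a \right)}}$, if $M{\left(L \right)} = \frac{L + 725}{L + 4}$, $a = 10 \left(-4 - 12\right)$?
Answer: $\frac{156}{132035} \approx 0.0011815$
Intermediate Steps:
$a = -160$ ($a = 10 \left(-16\right) = -160$)
$M{\left(L \right)} = \frac{725 + L}{4 + L}$
$\frac{1}{O{\left(850,-740 \right)} + M{\left(a \right)}} = \frac{1}{850 + \frac{725 - 160}{4 - 160}} = \frac{1}{850 + \frac{1}{-156} \cdot 565} = \frac{1}{850 - \frac{565}{156}} = \frac{1}{\frac{132035}{156}} = \frac{156}{132035}$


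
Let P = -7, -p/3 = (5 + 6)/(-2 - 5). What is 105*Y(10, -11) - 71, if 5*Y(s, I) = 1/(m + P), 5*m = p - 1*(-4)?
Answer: -13799/184 ≈ -74.995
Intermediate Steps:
p = 33/7 (p = -3*(5 + 6)/(-2 - 5) = -33/(-7) = -33*(-1)/7 = -3*(-11/7) = 33/7 ≈ 4.7143)
m = 61/35 (m = (33/7 - 1*(-4))/5 = (33/7 + 4)/5 = (⅕)*(61/7) = 61/35 ≈ 1.7429)
Y(s, I) = -7/184 (Y(s, I) = 1/(5*(61/35 - 7)) = 1/(5*(-184/35)) = (⅕)*(-35/184) = -7/184)
105*Y(10, -11) - 71 = 105*(-7/184) - 71 = -735/184 - 71 = -13799/184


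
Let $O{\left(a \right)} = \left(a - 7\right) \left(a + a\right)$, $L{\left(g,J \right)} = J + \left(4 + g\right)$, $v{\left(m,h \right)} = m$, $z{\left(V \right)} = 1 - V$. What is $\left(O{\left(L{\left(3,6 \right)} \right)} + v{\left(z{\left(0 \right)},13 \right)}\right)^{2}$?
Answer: $24649$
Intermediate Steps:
$L{\left(g,J \right)} = 4 + J + g$
$O{\left(a \right)} = 2 a \left(-7 + a\right)$ ($O{\left(a \right)} = \left(-7 + a\right) 2 a = 2 a \left(-7 + a\right)$)
$\left(O{\left(L{\left(3,6 \right)} \right)} + v{\left(z{\left(0 \right)},13 \right)}\right)^{2} = \left(2 \left(4 + 6 + 3\right) \left(-7 + \left(4 + 6 + 3\right)\right) + \left(1 - 0\right)\right)^{2} = \left(2 \cdot 13 \left(-7 + 13\right) + \left(1 + 0\right)\right)^{2} = \left(2 \cdot 13 \cdot 6 + 1\right)^{2} = \left(156 + 1\right)^{2} = 157^{2} = 24649$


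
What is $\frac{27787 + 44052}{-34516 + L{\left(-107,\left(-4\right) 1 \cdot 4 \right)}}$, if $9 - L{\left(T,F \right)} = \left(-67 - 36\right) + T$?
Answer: $- \frac{71839}{34297} \approx -2.0946$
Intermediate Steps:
$L{\left(T,F \right)} = 112 - T$ ($L{\left(T,F \right)} = 9 - \left(\left(-67 - 36\right) + T\right) = 9 - \left(-103 + T\right) = 112 - T$)
$\frac{27787 + 44052}{-34516 + L{\left(-107,\left(-4\right) 1 \cdot 4 \right)}} = \frac{27787 + 44052}{-34516 + \left(112 - -107\right)} = \frac{71839}{-34516 + \left(112 + 107\right)} = \frac{71839}{-34516 + 219} = \frac{71839}{-34297} = 71839 \left(- \frac{1}{34297}\right) = - \frac{71839}{34297}$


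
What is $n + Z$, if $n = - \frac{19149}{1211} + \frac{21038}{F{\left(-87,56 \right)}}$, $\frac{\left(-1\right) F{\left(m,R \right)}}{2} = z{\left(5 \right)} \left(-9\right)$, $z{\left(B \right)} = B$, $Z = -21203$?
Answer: $- \frac{1143580681}{54495} \approx -20985.0$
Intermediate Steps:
$F{\left(m,R \right)} = 90$ ($F{\left(m,R \right)} = - 2 \cdot 5 \left(-9\right) = \left(-2\right) \left(-45\right) = 90$)
$n = \frac{11876804}{54495}$ ($n = - \frac{19149}{1211} + \frac{21038}{90} = \left(-19149\right) \frac{1}{1211} + 21038 \cdot \frac{1}{90} = - \frac{19149}{1211} + \frac{10519}{45} = \frac{11876804}{54495} \approx 217.94$)
$n + Z = \frac{11876804}{54495} - 21203 = - \frac{1143580681}{54495}$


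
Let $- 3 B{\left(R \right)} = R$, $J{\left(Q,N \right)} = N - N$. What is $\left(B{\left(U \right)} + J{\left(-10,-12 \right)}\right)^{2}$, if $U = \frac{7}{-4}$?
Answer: $\frac{49}{144} \approx 0.34028$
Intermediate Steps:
$U = - \frac{7}{4}$ ($U = 7 \left(- \frac{1}{4}\right) = - \frac{7}{4} \approx -1.75$)
$J{\left(Q,N \right)} = 0$
$B{\left(R \right)} = - \frac{R}{3}$
$\left(B{\left(U \right)} + J{\left(-10,-12 \right)}\right)^{2} = \left(\left(- \frac{1}{3}\right) \left(- \frac{7}{4}\right) + 0\right)^{2} = \left(\frac{7}{12} + 0\right)^{2} = \left(\frac{7}{12}\right)^{2} = \frac{49}{144}$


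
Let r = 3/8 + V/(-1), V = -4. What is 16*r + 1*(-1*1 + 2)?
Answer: 71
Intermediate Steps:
r = 35/8 (r = 3/8 - 4/(-1) = 3*(⅛) - 4*(-1) = 3/8 + 4 = 35/8 ≈ 4.3750)
16*r + 1*(-1*1 + 2) = 16*(35/8) + 1*(-1*1 + 2) = 70 + 1*(-1 + 2) = 70 + 1*1 = 70 + 1 = 71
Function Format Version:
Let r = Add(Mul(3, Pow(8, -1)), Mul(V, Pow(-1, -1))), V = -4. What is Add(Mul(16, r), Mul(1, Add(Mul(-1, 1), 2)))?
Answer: 71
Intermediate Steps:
r = Rational(35, 8) (r = Add(Mul(3, Pow(8, -1)), Mul(-4, Pow(-1, -1))) = Add(Mul(3, Rational(1, 8)), Mul(-4, -1)) = Add(Rational(3, 8), 4) = Rational(35, 8) ≈ 4.3750)
Add(Mul(16, r), Mul(1, Add(Mul(-1, 1), 2))) = Add(Mul(16, Rational(35, 8)), Mul(1, Add(Mul(-1, 1), 2))) = Add(70, Mul(1, Add(-1, 2))) = Add(70, Mul(1, 1)) = Add(70, 1) = 71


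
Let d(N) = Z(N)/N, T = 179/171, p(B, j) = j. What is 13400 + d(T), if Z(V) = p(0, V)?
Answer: 13401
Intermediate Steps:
Z(V) = V
T = 179/171 (T = 179*(1/171) = 179/171 ≈ 1.0468)
d(N) = 1 (d(N) = N/N = 1)
13400 + d(T) = 13400 + 1 = 13401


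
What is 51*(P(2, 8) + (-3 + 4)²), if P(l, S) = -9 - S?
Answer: -816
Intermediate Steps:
51*(P(2, 8) + (-3 + 4)²) = 51*((-9 - 1*8) + (-3 + 4)²) = 51*((-9 - 8) + 1²) = 51*(-17 + 1) = 51*(-16) = -816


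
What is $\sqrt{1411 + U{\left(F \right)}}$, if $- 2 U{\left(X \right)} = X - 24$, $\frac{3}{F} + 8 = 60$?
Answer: $\frac{\sqrt{3847714}}{52} \approx 37.722$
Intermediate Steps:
$F = \frac{3}{52}$ ($F = \frac{3}{-8 + 60} = \frac{3}{52} \approx 0.057692$)
$U{\left(X \right)} = 12 - \frac{X}{2}$ ($U{\left(X \right)} = - \frac{X - 24}{2} = - \frac{-24 + X}{2} = 12 - \frac{X}{2}$)
$\sqrt{1411 + U{\left(F \right)}} = \sqrt{1411 + \left(12 - \frac{3}{104}\right)} = \sqrt{1411 + \frac{1245}{104}} = \sqrt{\frac{147989}{104}} = \frac{\sqrt{3847714}}{52}$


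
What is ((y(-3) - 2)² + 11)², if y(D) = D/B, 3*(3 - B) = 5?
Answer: 216225/256 ≈ 844.63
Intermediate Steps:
B = 4/3 (B = 3 - ⅓*5 = 3 - 5/3 = 4/3 ≈ 1.3333)
y(D) = 3*D/4 (y(D) = D/(4/3) = D*(¾) = 3*D/4)
((y(-3) - 2)² + 11)² = (((¾)*(-3) - 2)² + 11)² = ((-9/4 - 2)² + 11)² = ((-17/4)² + 11)² = (289/16 + 11)² = (465/16)² = 216225/256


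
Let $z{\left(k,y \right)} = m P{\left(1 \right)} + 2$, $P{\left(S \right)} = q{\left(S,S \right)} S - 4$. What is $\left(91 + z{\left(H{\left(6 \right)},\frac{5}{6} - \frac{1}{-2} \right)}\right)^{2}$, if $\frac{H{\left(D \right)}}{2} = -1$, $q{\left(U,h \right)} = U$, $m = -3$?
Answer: $10404$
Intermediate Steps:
$H{\left(D \right)} = -2$ ($H{\left(D \right)} = 2 \left(-1\right) = -2$)
$P{\left(S \right)} = -4 + S^{2}$ ($P{\left(S \right)} = S S - 4 = S^{2} - 4 = -4 + S^{2}$)
$z{\left(k,y \right)} = 11$ ($z{\left(k,y \right)} = - 3 \left(-4 + 1^{2}\right) + 2 = - 3 \left(-4 + 1\right) + 2 = \left(-3\right) \left(-3\right) + 2 = 9 + 2 = 11$)
$\left(91 + z{\left(H{\left(6 \right)},\frac{5}{6} - \frac{1}{-2} \right)}\right)^{2} = \left(91 + 11\right)^{2} = 102^{2} = 10404$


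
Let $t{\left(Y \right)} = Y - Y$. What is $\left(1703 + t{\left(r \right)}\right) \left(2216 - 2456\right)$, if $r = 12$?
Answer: $-408720$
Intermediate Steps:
$t{\left(Y \right)} = 0$
$\left(1703 + t{\left(r \right)}\right) \left(2216 - 2456\right) = \left(1703 + 0\right) \left(2216 - 2456\right) = 1703 \left(-240\right) = -408720$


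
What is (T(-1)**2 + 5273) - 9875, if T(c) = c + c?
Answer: -4598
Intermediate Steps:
T(c) = 2*c
(T(-1)**2 + 5273) - 9875 = ((2*(-1))**2 + 5273) - 9875 = ((-2)**2 + 5273) - 9875 = (4 + 5273) - 9875 = 5277 - 9875 = -4598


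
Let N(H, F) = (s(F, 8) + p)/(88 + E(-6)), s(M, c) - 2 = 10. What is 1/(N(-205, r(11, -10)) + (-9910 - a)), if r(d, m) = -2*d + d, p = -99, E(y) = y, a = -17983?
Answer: 82/661899 ≈ 0.00012389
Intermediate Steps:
s(M, c) = 12 (s(M, c) = 2 + 10 = 12)
r(d, m) = -d
N(H, F) = -87/82 (N(H, F) = (12 - 99)/(88 - 6) = -87/82)
1/(N(-205, r(11, -10)) + (-9910 - a)) = 1/(-87/82 + (-9910 - 1*(-17983))) = 1/(-87/82 + (-9910 + 17983)) = 1/(-87/82 + 8073) = 1/(661899/82) = 82/661899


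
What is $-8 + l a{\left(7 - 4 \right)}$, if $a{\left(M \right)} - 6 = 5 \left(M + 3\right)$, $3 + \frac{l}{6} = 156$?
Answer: $33040$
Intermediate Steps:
$l = 918$ ($l = -18 + 6 \cdot 156 = -18 + 936 = 918$)
$a{\left(M \right)} = 21 + 5 M$ ($a{\left(M \right)} = 6 + 5 \left(M + 3\right) = 6 + 5 \left(3 + M\right) = 6 + \left(15 + 5 M\right) = 21 + 5 M$)
$-8 + l a{\left(7 - 4 \right)} = -8 + 918 \left(21 + 5 \left(7 - 4\right)\right) = -8 + 918 \left(21 + 5 \cdot 3\right) = -8 + 918 \left(21 + 15\right) = -8 + 918 \cdot 36 = -8 + 33048 = 33040$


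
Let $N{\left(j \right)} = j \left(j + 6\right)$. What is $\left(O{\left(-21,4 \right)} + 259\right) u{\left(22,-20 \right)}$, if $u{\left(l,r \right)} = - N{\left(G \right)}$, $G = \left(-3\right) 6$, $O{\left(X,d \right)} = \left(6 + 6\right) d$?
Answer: $-66312$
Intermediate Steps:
$O{\left(X,d \right)} = 12 d$
$G = -18$
$N{\left(j \right)} = j \left(6 + j\right)$
$u{\left(l,r \right)} = -216$ ($u{\left(l,r \right)} = - \left(-18\right) \left(6 - 18\right) = - \left(-18\right) \left(-12\right) = \left(-1\right) 216 = -216$)
$\left(O{\left(-21,4 \right)} + 259\right) u{\left(22,-20 \right)} = \left(12 \cdot 4 + 259\right) \left(-216\right) = \left(48 + 259\right) \left(-216\right) = 307 \left(-216\right) = -66312$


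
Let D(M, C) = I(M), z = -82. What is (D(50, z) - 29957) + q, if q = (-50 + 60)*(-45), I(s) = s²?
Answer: -27907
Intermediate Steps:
q = -450 (q = 10*(-45) = -450)
D(M, C) = M²
(D(50, z) - 29957) + q = (50² - 29957) - 450 = (2500 - 29957) - 450 = -27457 - 450 = -27907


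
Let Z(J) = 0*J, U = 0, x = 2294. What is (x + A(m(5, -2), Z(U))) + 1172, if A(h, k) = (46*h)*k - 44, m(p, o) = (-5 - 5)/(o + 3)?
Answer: 3422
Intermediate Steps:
Z(J) = 0
m(p, o) = -10/(3 + o)
A(h, k) = -44 + 46*h*k (A(h, k) = 46*h*k - 44 = -44 + 46*h*k)
(x + A(m(5, -2), Z(U))) + 1172 = (2294 + (-44 + 46*(-10/(3 - 2))*0)) + 1172 = (2294 + (-44 + 46*(-10/1)*0)) + 1172 = (2294 + (-44 + 46*(-10*1)*0)) + 1172 = (2294 + (-44 + 46*(-10)*0)) + 1172 = (2294 + (-44 + 0)) + 1172 = (2294 - 44) + 1172 = 2250 + 1172 = 3422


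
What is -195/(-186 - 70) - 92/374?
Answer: 24689/47872 ≈ 0.51573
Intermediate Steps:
-195/(-186 - 70) - 92/374 = -195/(-256) - 92*1/374 = -195*(-1/256) - 46/187 = 195/256 - 46/187 = 24689/47872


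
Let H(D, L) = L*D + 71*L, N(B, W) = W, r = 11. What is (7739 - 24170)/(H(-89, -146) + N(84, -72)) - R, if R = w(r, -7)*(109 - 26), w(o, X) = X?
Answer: 489535/852 ≈ 574.57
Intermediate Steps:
H(D, L) = 71*L + D*L (H(D, L) = D*L + 71*L = 71*L + D*L)
R = -581 (R = -7*(109 - 26) = -7*83 = -581)
(7739 - 24170)/(H(-89, -146) + N(84, -72)) - R = (7739 - 24170)/(-146*(71 - 89) - 72) - 1*(-581) = -16431/(-146*(-18) - 72) + 581 = -16431/(2628 - 72) + 581 = -16431/2556 + 581 = -16431*1/2556 + 581 = -5477/852 + 581 = 489535/852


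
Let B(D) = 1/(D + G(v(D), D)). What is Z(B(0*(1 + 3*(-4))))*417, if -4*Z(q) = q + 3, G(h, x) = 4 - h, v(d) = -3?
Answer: -4587/14 ≈ -327.64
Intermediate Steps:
B(D) = 1/(7 + D) (B(D) = 1/(D + (4 - 1*(-3))) = 1/(D + (4 + 3)) = 1/(D + 7) = 1/(7 + D))
Z(q) = -¾ - q/4 (Z(q) = -(q + 3)/4 = -(3 + q)/4 = -¾ - q/4)
Z(B(0*(1 + 3*(-4))))*417 = (-¾ - 1/(4*(7 + 0*(1 + 3*(-4)))))*417 = (-¾ - 1/(4*(7 + 0*(1 - 12))))*417 = (-¾ - 1/(4*(7 + 0*(-11))))*417 = (-¾ - 1/(4*(7 + 0)))*417 = (-¾ - ¼/7)*417 = (-¾ - ¼*⅐)*417 = (-¾ - 1/28)*417 = -11/14*417 = -4587/14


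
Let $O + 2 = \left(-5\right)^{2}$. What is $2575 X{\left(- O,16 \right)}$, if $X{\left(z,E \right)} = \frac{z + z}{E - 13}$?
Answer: $- \frac{118450}{3} \approx -39483.0$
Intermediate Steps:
$O = 23$ ($O = -2 + \left(-5\right)^{2} = -2 + 25 = 23$)
$X{\left(z,E \right)} = \frac{2 z}{-13 + E}$
$2575 X{\left(- O,16 \right)} = 2575 \frac{2 \left(\left(-1\right) 23\right)}{-13 + 16} = 2575 \cdot 2 \left(-23\right) \frac{1}{3} = 2575 \left(- \frac{46}{3}\right) = - \frac{118450}{3}$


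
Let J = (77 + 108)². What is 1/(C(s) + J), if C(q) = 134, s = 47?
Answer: 1/34359 ≈ 2.9104e-5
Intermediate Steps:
J = 34225 (J = 185² = 34225)
1/(C(s) + J) = 1/(134 + 34225) = 1/34359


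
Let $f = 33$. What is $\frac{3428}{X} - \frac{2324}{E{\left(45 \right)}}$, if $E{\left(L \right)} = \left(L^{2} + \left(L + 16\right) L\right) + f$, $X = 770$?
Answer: $\frac{7337602}{1849155} \approx 3.9681$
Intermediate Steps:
$E{\left(L \right)} = 33 + L^{2} + L \left(16 + L\right)$ ($E{\left(L \right)} = \left(L^{2} + \left(L + 16\right) L\right) + 33 = \left(L^{2} + \left(16 + L\right) L\right) + 33 = \left(L^{2} + L \left(16 + L\right)\right) + 33 = 33 + L^{2} + L \left(16 + L\right)$)
$\frac{3428}{X} - \frac{2324}{E{\left(45 \right)}} = \frac{3428}{770} - \frac{2324}{33 + 2 \cdot 45^{2} + 16 \cdot 45} = 3428 \cdot \frac{1}{770} - \frac{2324}{33 + 2 \cdot 2025 + 720} = \frac{1714}{385} - \frac{2324}{33 + 4050 + 720} = \frac{1714}{385} - \frac{2324}{4803} = \frac{7337602}{1849155}$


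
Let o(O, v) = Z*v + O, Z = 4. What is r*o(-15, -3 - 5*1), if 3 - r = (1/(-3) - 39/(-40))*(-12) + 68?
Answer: 26931/10 ≈ 2693.1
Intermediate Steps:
r = -573/10 (r = 3 - ((1/(-3) - 39/(-40))*(-12) + 68) = 3 - ((1*(-⅓) - 39*(-1/40))*(-12) + 68) = 3 - ((-⅓ + 39/40)*(-12) + 68) = 3 - ((77/120)*(-12) + 68) = 3 - (-77/10 + 68) = 3 - 1*603/10 = 3 - 603/10 = -573/10 ≈ -57.300)
o(O, v) = O + 4*v (o(O, v) = 4*v + O = O + 4*v)
r*o(-15, -3 - 5*1) = -573*(-15 + 4*(-3 - 5*1))/10 = -573*(-15 + 4*(-3 - 5))/10 = -573*(-15 + 4*(-8))/10 = -573*(-15 - 32)/10 = -573/10*(-47) = 26931/10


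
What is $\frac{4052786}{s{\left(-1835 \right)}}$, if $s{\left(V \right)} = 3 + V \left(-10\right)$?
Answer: $\frac{4052786}{18353} \approx 220.82$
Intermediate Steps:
$s{\left(V \right)} = 3 - 10 V$
$\frac{4052786}{s{\left(-1835 \right)}} = \frac{4052786}{3 - -18350} = \frac{4052786}{3 + 18350} = \frac{4052786}{18353}$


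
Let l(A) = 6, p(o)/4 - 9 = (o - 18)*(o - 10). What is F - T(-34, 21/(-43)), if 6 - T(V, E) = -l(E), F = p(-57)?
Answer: 20124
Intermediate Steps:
p(o) = 36 + 4*(-18 + o)*(-10 + o) (p(o) = 36 + 4*((o - 18)*(o - 10)) = 36 + 4*((-18 + o)*(-10 + o)) = 36 + 4*(-18 + o)*(-10 + o))
F = 20136 (F = 756 - 112*(-57) + 4*(-57)² = 756 + 6384 + 4*3249 = 756 + 6384 + 12996 = 20136)
T(V, E) = 12 (T(V, E) = 6 - (-1)*6 = 6 - 1*(-6) = 6 + 6 = 12)
F - T(-34, 21/(-43)) = 20136 - 1*12 = 20136 - 12 = 20124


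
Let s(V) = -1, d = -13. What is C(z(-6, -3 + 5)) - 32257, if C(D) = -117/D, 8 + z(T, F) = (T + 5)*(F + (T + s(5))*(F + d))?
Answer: -935414/29 ≈ -32256.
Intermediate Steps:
z(T, F) = -8 + (5 + T)*(F + (-1 + T)*(-13 + F)) (z(T, F) = -8 + (T + 5)*(F + (T - 1)*(F - 13)) = -8 + (5 + T)*(F + (-1 + T)*(-13 + F)))
C(z(-6, -3 + 5)) - 32257 = -117/(57 - 52*(-6) - 13*(-6)² + (-3 + 5)*(-6)² + 5*(-3 + 5)*(-6)) - 32257 = -117/(57 + 312 - 13*36 + 2*36 + 5*2*(-6)) - 32257 = -117/(57 + 312 - 468 + 72 - 60) - 32257 = -117/(-87) - 32257 = -117*(-1/87) - 32257 = 39/29 - 32257 = -935414/29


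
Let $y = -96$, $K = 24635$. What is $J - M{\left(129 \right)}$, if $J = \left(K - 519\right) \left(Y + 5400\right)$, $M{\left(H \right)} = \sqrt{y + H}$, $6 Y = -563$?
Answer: $\frac{383890546}{3} - \sqrt{33} \approx 1.2796 \cdot 10^{8}$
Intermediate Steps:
$Y = - \frac{563}{6}$ ($Y = \frac{1}{6} \left(-563\right) = - \frac{563}{6} \approx -93.833$)
$M{\left(H \right)} = \sqrt{-96 + H}$
$J = \frac{383890546}{3}$ ($J = \left(24635 - 519\right) \left(- \frac{563}{6} + 5400\right) = 24116 \cdot \frac{31837}{6} = \frac{383890546}{3} \approx 1.2796 \cdot 10^{8}$)
$J - M{\left(129 \right)} = \frac{383890546}{3} - \sqrt{-96 + 129} = \frac{383890546}{3} - \sqrt{33}$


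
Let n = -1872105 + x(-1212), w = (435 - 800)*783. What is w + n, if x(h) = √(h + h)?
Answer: -2157900 + 2*I*√606 ≈ -2.1579e+6 + 49.234*I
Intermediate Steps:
x(h) = √2*√h (x(h) = √(2*h) = √2*√h)
w = -285795 (w = -365*783 = -285795)
n = -1872105 + 2*I*√606 (n = -1872105 + √2*√(-1212) = -1872105 + √2*(2*I*√303) = -1872105 + 2*I*√606 ≈ -1.8721e+6 + 49.234*I)
w + n = -285795 + (-1872105 + 2*I*√606) = -2157900 + 2*I*√606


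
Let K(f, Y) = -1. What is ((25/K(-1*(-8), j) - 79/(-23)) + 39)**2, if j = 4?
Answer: 160801/529 ≈ 303.97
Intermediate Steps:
((25/K(-1*(-8), j) - 79/(-23)) + 39)**2 = ((25/(-1) - 79/(-23)) + 39)**2 = ((25*(-1) - 79*(-1/23)) + 39)**2 = ((-25 + 79/23) + 39)**2 = (-496/23 + 39)**2 = (401/23)**2 = 160801/529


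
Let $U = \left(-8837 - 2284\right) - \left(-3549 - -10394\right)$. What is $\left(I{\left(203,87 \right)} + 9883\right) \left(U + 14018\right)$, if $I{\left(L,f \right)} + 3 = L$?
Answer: $-39807684$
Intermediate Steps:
$I{\left(L,f \right)} = -3 + L$
$U = -17966$ ($U = -11121 - \left(-3549 + 10394\right) = -11121 - 6845 = -17966$)
$\left(I{\left(203,87 \right)} + 9883\right) \left(U + 14018\right) = \left(\left(-3 + 203\right) + 9883\right) \left(-17966 + 14018\right) = \left(200 + 9883\right) \left(-3948\right) = 10083 \left(-3948\right) = -39807684$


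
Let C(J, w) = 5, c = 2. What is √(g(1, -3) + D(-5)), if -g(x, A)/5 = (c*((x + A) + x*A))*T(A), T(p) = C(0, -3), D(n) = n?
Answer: 7*√5 ≈ 15.652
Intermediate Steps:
T(p) = 5
g(x, A) = -50*A - 50*x - 50*A*x (g(x, A) = -5*2*((x + A) + x*A)*5 = -5*2*((A + x) + A*x)*5 = -5*2*(A + x + A*x)*5 = -5*(2*A + 2*x + 2*A*x)*5 = -5*(10*A + 10*x + 10*A*x) = -50*A - 50*x - 50*A*x)
√(g(1, -3) + D(-5)) = √((-50*(-3) - 50*1 - 50*(-3)*1) - 5) = √((150 - 50 + 150) - 5) = √(250 - 5) = √245 = 7*√5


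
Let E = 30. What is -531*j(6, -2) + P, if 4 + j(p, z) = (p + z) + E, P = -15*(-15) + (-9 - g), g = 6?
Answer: -15720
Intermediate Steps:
P = 210 (P = -15*(-15) + (-9 - 1*6) = 225 + (-9 - 6) = 225 - 15 = 210)
j(p, z) = 26 + p + z (j(p, z) = -4 + ((p + z) + 30) = -4 + (30 + p + z) = 26 + p + z)
-531*j(6, -2) + P = -531*(26 + 6 - 2) + 210 = -531*30 + 210 = -15930 + 210 = -15720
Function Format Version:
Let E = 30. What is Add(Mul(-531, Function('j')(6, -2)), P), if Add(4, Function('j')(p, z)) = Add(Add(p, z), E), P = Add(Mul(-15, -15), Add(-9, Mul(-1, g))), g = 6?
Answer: -15720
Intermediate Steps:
P = 210 (P = Add(Mul(-15, -15), Add(-9, Mul(-1, 6))) = Add(225, Add(-9, -6)) = Add(225, -15) = 210)
Function('j')(p, z) = Add(26, p, z) (Function('j')(p, z) = Add(-4, Add(Add(p, z), 30)) = Add(-4, Add(30, p, z)) = Add(26, p, z))
Add(Mul(-531, Function('j')(6, -2)), P) = Add(Mul(-531, Add(26, 6, -2)), 210) = Add(Mul(-531, 30), 210) = Add(-15930, 210) = -15720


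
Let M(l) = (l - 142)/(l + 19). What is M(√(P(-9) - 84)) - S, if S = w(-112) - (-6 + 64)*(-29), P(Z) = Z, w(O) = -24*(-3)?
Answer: (-1753*√93 + 33468*I)/(√93 - 19*I) ≈ -1759.7 + 3.4199*I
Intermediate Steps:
w(O) = 72
M(l) = (-142 + l)/(19 + l)
S = 1754 (S = 72 - (-6 + 64)*(-29) = 72 - 58*(-29) = 72 - 1*(-1682) = 72 + 1682 = 1754)
M(√(P(-9) - 84)) - S = (-142 + √(-9 - 84))/(19 + √(-9 - 84)) - 1*1754 = (-142 + √(-93))/(19 + √(-93)) - 1754 = (-142 + I*√93)/(19 + I*√93) - 1754 = -1754 + (-142 + I*√93)/(19 + I*√93)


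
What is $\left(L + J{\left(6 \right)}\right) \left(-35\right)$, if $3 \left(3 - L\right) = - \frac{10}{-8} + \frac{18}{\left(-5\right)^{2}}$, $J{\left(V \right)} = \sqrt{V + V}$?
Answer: $- \frac{4921}{60} - 70 \sqrt{3} \approx -203.26$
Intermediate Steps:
$J{\left(V \right)} = \sqrt{2} \sqrt{V}$ ($J{\left(V \right)} = \sqrt{2 V} = \sqrt{2} \sqrt{V}$)
$L = \frac{703}{300}$ ($L = 3 - \frac{- \frac{10}{-8} + \frac{18}{\left(-5\right)^{2}}}{3} = 3 - \frac{\left(-10\right) \left(- \frac{1}{8}\right) + \frac{18}{25}}{3} = 3 - \frac{\frac{5}{4} + 18 \cdot \frac{1}{25}}{3} = 3 - \frac{\frac{5}{4} + \frac{18}{25}}{3} = 3 - \frac{197}{300} = \frac{703}{300} \approx 2.3433$)
$\left(L + J{\left(6 \right)}\right) \left(-35\right) = \left(\frac{703}{300} + \sqrt{2} \sqrt{6}\right) \left(-35\right) = \left(\frac{703}{300} + 2 \sqrt{3}\right) \left(-35\right) = - \frac{4921}{60} - 70 \sqrt{3}$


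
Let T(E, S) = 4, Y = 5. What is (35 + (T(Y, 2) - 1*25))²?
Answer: 196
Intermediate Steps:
(35 + (T(Y, 2) - 1*25))² = (35 + (4 - 1*25))² = (35 + (4 - 25))² = (35 - 21)² = 14² = 196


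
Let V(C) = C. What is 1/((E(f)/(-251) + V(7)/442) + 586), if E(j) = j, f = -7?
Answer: 110942/65016863 ≈ 0.0017064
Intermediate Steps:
1/((E(f)/(-251) + V(7)/442) + 586) = 1/((-7/(-251) + 7/442) + 586) = 1/((-7*(-1/251) + 7*(1/442)) + 586) = 1/((7/251 + 7/442) + 586) = 1/(4851/110942 + 586) = 1/(65016863/110942) = 110942/65016863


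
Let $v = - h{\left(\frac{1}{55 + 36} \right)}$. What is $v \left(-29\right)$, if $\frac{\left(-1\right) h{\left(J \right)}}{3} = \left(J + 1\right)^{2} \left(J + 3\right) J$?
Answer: $- \frac{201764832}{68574961} \approx -2.9423$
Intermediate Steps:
$h{\left(J \right)} = - 3 J \left(1 + J\right)^{2} \left(3 + J\right)$ ($h{\left(J \right)} = - 3 \left(J + 1\right)^{2} \left(J + 3\right) J = - 3 \left(1 + J\right)^{2} \left(3 + J\right) J = - 3 \left(1 + J\right)^{2} J \left(3 + J\right) = - 3 J \left(1 + J\right)^{2} \left(3 + J\right)$)
$v = \frac{6957408}{68574961}$ ($v = - \frac{\left(-3\right) \left(1 + \frac{1}{55 + 36}\right)^{2} \left(3 + \frac{1}{55 + 36}\right)}{55 + 36} = - \frac{\left(-3\right) \left(1 + \frac{1}{91}\right)^{2} \left(3 + \frac{1}{91}\right)}{91} = - \frac{\left(-3\right) \left(\frac{92}{91}\right)^{2} \cdot 274}{91 \cdot 91} = - \frac{\left(-3\right) 8464 \cdot 274}{91 \cdot 8281 \cdot 91} = \left(-1\right) \left(- \frac{6957408}{68574961}\right) = \frac{6957408}{68574961} \approx 0.10146$)
$v \left(-29\right) = \frac{6957408}{68574961} \left(-29\right) = - \frac{201764832}{68574961}$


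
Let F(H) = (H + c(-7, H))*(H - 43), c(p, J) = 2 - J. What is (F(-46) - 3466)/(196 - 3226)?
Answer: 1822/1515 ≈ 1.2026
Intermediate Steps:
F(H) = -86 + 2*H (F(H) = (H + (2 - H))*(H - 43) = 2*(-43 + H) = -86 + 2*H)
(F(-46) - 3466)/(196 - 3226) = ((-86 + 2*(-46)) - 3466)/(196 - 3226) = ((-86 - 92) - 3466)/(-3030) = (-178 - 3466)*(-1/3030) = -3644*(-1/3030) = 1822/1515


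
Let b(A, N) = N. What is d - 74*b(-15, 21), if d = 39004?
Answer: 37450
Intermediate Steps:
d - 74*b(-15, 21) = 39004 - 74*21 = 39004 - 1554 = 37450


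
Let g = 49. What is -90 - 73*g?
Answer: -3667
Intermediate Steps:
-90 - 73*g = -90 - 73*49 = -90 - 3577 = -3667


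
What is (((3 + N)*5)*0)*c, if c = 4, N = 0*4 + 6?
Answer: 0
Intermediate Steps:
N = 6 (N = 0 + 6 = 6)
(((3 + N)*5)*0)*c = (((3 + 6)*5)*0)*4 = ((9*5)*0)*4 = (45*0)*4 = 0*4 = 0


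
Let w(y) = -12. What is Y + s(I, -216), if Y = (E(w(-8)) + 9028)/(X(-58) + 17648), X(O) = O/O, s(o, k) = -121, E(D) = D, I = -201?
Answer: -2126513/17649 ≈ -120.49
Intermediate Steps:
X(O) = 1
Y = 9016/17649 (Y = (-12 + 9028)/(1 + 17648) = 9016/17649 ≈ 0.51085)
Y + s(I, -216) = 9016/17649 - 121 = -2126513/17649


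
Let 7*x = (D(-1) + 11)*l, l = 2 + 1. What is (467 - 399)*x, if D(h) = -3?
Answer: 1632/7 ≈ 233.14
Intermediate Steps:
l = 3
x = 24/7 (x = ((-3 + 11)*3)/7 = (8*3)/7 = (⅐)*24 = 24/7 ≈ 3.4286)
(467 - 399)*x = (467 - 399)*(24/7) = 68*(24/7) = 1632/7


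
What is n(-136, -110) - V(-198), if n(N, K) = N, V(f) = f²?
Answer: -39340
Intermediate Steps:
n(-136, -110) - V(-198) = -136 - 1*(-198)² = -136 - 1*39204 = -136 - 39204 = -39340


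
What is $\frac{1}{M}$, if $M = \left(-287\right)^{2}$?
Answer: $\frac{1}{82369} \approx 1.214 \cdot 10^{-5}$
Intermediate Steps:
$M = 82369$
$\frac{1}{M} = \frac{1}{82369}$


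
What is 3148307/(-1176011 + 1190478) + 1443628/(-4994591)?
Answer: 15703620841161/72256747997 ≈ 217.33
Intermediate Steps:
3148307/(-1176011 + 1190478) + 1443628/(-4994591) = 3148307/14467 + 1443628*(-1/4994591) = 3148307*(1/14467) - 1443628/4994591 = 3148307/14467 - 1443628/4994591 = 15703620841161/72256747997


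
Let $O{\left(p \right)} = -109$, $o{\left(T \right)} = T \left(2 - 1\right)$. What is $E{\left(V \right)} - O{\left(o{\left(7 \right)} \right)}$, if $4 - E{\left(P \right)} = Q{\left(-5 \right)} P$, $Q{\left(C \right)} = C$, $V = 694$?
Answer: $3583$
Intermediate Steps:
$E{\left(P \right)} = 4 + 5 P$ ($E{\left(P \right)} = 4 - - 5 P = 4 + 5 P$)
$o{\left(T \right)} = T$ ($o{\left(T \right)} = T 1 = T$)
$E{\left(V \right)} - O{\left(o{\left(7 \right)} \right)} = \left(4 + 5 \cdot 694\right) - -109 = \left(4 + 3470\right) + 109 = 3474 + 109 = 3583$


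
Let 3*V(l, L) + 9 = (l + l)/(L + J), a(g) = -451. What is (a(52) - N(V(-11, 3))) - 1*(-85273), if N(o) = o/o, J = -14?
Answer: 84821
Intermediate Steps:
V(l, L) = -3 + 2*l/(3*(-14 + L)) (V(l, L) = -3 + ((l + l)/(L - 14))/3 = -3 + ((2*l)/(-14 + L))/3 = -3 + (2*l/(-14 + L))/3 = -3 + 2*l/(3*(-14 + L)))
N(o) = 1
(a(52) - N(V(-11, 3))) - 1*(-85273) = (-451 - 1*1) - 1*(-85273) = (-451 - 1) + 85273 = -452 + 85273 = 84821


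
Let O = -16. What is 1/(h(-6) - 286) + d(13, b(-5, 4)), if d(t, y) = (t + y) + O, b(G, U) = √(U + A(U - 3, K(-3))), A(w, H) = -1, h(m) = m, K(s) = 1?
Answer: -877/292 + √3 ≈ -1.2714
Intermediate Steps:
b(G, U) = √(-1 + U) (b(G, U) = √(U - 1) = √(-1 + U))
d(t, y) = -16 + t + y (d(t, y) = (t + y) - 16 = -16 + t + y)
1/(h(-6) - 286) + d(13, b(-5, 4)) = 1/(-6 - 286) + (-16 + 13 + √(-1 + 4)) = 1/(-292) + (-16 + 13 + √3) = -1/292 + (-3 + √3) = -877/292 + √3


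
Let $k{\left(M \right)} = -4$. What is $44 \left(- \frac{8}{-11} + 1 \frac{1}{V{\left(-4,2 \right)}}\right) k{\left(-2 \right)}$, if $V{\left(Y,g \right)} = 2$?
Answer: $-216$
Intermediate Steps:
$44 \left(- \frac{8}{-11} + 1 \frac{1}{V{\left(-4,2 \right)}}\right) k{\left(-2 \right)} = 44 \left(- \frac{8}{-11} + 1 \cdot \frac{1}{2}\right) \left(-4\right) = 44 \left(\left(-8\right) \left(- \frac{1}{11}\right) + 1 \cdot \frac{1}{2}\right) \left(-4\right) = 44 \left(\frac{8}{11} + \frac{1}{2}\right) \left(-4\right) = 44 \cdot \frac{27}{22} \left(-4\right) = 54 \left(-4\right) = -216$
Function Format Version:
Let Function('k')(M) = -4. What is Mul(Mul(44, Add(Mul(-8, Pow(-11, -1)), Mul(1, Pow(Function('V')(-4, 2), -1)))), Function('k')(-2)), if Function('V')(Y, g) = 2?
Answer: -216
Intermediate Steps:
Mul(Mul(44, Add(Mul(-8, Pow(-11, -1)), Mul(1, Pow(Function('V')(-4, 2), -1)))), Function('k')(-2)) = Mul(Mul(44, Add(Mul(-8, Pow(-11, -1)), Mul(1, Pow(2, -1)))), -4) = Mul(Mul(44, Add(Mul(-8, Rational(-1, 11)), Mul(1, Rational(1, 2)))), -4) = Mul(Mul(44, Add(Rational(8, 11), Rational(1, 2))), -4) = Mul(Mul(44, Rational(27, 22)), -4) = Mul(54, -4) = -216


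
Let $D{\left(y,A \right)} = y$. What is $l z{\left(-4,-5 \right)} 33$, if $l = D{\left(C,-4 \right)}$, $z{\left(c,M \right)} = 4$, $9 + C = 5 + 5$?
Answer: $132$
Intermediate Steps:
$C = 1$ ($C = -9 + \left(5 + 5\right) = -9 + 10 = 1$)
$l = 1$
$l z{\left(-4,-5 \right)} 33 = 1 \cdot 4 \cdot 33 = 4 \cdot 33 = 132$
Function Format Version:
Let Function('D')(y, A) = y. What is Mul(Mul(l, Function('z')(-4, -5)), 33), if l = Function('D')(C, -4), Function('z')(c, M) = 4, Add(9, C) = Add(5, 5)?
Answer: 132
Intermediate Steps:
C = 1 (C = Add(-9, Add(5, 5)) = Add(-9, 10) = 1)
l = 1
Mul(Mul(l, Function('z')(-4, -5)), 33) = Mul(Mul(1, 4), 33) = Mul(4, 33) = 132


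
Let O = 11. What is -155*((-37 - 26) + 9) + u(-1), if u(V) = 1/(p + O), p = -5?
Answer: 50221/6 ≈ 8370.2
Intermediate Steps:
u(V) = ⅙ (u(V) = 1/(-5 + 11) = 1/6 = ⅙)
-155*((-37 - 26) + 9) + u(-1) = -155*((-37 - 26) + 9) + ⅙ = -155*(-63 + 9) + ⅙ = -155*(-54) + ⅙ = 8370 + ⅙ = 50221/6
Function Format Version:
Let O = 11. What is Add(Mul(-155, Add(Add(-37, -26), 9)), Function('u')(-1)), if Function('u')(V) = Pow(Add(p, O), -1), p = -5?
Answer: Rational(50221, 6) ≈ 8370.2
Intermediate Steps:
Function('u')(V) = Rational(1, 6) (Function('u')(V) = Pow(Add(-5, 11), -1) = Pow(6, -1) = Rational(1, 6))
Add(Mul(-155, Add(Add(-37, -26), 9)), Function('u')(-1)) = Add(Mul(-155, Add(Add(-37, -26), 9)), Rational(1, 6)) = Add(Mul(-155, Add(-63, 9)), Rational(1, 6)) = Add(Mul(-155, -54), Rational(1, 6)) = Add(8370, Rational(1, 6)) = Rational(50221, 6)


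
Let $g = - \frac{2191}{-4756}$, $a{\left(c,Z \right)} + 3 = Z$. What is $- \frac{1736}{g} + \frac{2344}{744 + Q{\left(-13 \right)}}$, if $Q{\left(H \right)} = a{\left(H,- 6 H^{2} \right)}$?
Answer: $- \frac{322733896}{85449} \approx -3776.9$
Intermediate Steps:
$a{\left(c,Z \right)} = -3 + Z$
$Q{\left(H \right)} = -3 - 6 H^{2}$
$g = \frac{2191}{4756}$ ($g = \left(-2191\right) \left(- \frac{1}{4756}\right) = \frac{2191}{4756} \approx 0.46068$)
$- \frac{1736}{g} + \frac{2344}{744 + Q{\left(-13 \right)}} = - \frac{1736}{\frac{2191}{4756}} + \frac{2344}{744 - \left(3 + 6 \left(-13\right)^{2}\right)} = \left(-1736\right) \frac{4756}{2191} + \frac{2344}{744 - 1017} = - \frac{1179488}{313} + \frac{2344}{744 - 1017} = - \frac{1179488}{313} + \frac{2344}{-273} = - \frac{1179488}{313} + 2344 \left(- \frac{1}{273}\right) = - \frac{1179488}{313} - \frac{2344}{273} = - \frac{322733896}{85449}$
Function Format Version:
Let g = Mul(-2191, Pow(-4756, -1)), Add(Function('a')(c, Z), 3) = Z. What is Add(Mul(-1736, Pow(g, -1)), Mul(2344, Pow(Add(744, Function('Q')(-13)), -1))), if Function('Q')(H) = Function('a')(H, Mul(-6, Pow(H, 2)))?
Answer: Rational(-322733896, 85449) ≈ -3776.9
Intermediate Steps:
Function('a')(c, Z) = Add(-3, Z)
Function('Q')(H) = Add(-3, Mul(-6, Pow(H, 2)))
g = Rational(2191, 4756) (g = Mul(-2191, Rational(-1, 4756)) = Rational(2191, 4756) ≈ 0.46068)
Add(Mul(-1736, Pow(g, -1)), Mul(2344, Pow(Add(744, Function('Q')(-13)), -1))) = Add(Mul(-1736, Pow(Rational(2191, 4756), -1)), Mul(2344, Pow(Add(744, Add(-3, Mul(-6, Pow(-13, 2)))), -1))) = Add(Mul(-1736, Rational(4756, 2191)), Mul(2344, Pow(Add(744, Add(-3, Mul(-6, 169))), -1))) = Add(Rational(-1179488, 313), Mul(2344, Pow(Add(744, Add(-3, -1014)), -1))) = Add(Rational(-1179488, 313), Mul(2344, Pow(Add(744, -1017), -1))) = Add(Rational(-1179488, 313), Mul(2344, Pow(-273, -1))) = Add(Rational(-1179488, 313), Mul(2344, Rational(-1, 273))) = Add(Rational(-1179488, 313), Rational(-2344, 273)) = Rational(-322733896, 85449)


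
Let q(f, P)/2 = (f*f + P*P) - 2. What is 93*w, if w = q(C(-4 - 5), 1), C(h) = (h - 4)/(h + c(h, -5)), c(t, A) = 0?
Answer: 5456/27 ≈ 202.07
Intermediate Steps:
C(h) = (-4 + h)/h (C(h) = (h - 4)/(h + 0) = (-4 + h)/h)
q(f, P) = -4 + 2*P**2 + 2*f**2 (q(f, P) = 2*((f*f + P*P) - 2) = 2*((f**2 + P**2) - 2) = 2*((P**2 + f**2) - 2) = 2*(-2 + P**2 + f**2) = -4 + 2*P**2 + 2*f**2)
w = 176/81 (w = -4 + 2*1**2 + 2*((-4 + (-4 - 5))/(-4 - 5))**2 = -4 + 2*1 + 2*((-4 - 9)/(-9))**2 = -4 + 2 + 2*(-1/9*(-13))**2 = -4 + 2 + 2*(13/9)**2 = -4 + 2 + 2*(169/81) = -4 + 2 + 338/81 = 176/81 ≈ 2.1728)
93*w = 93*(176/81) = 5456/27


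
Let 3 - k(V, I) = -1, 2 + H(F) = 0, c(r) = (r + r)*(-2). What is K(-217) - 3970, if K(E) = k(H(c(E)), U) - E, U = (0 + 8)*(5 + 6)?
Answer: -3749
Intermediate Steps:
c(r) = -4*r (c(r) = (2*r)*(-2) = -4*r)
H(F) = -2 (H(F) = -2 + 0 = -2)
U = 88 (U = 8*11 = 88)
k(V, I) = 4 (k(V, I) = 3 - 1*(-1) = 3 + 1 = 4)
K(E) = 4 - E
K(-217) - 3970 = (4 - 1*(-217)) - 3970 = (4 + 217) - 3970 = 221 - 3970 = -3749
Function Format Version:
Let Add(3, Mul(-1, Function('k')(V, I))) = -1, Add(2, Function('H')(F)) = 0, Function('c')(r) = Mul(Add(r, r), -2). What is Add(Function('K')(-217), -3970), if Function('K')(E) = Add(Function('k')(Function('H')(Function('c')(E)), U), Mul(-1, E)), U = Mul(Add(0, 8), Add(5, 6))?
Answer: -3749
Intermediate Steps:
Function('c')(r) = Mul(-4, r) (Function('c')(r) = Mul(Mul(2, r), -2) = Mul(-4, r))
Function('H')(F) = -2 (Function('H')(F) = Add(-2, 0) = -2)
U = 88 (U = Mul(8, 11) = 88)
Function('k')(V, I) = 4 (Function('k')(V, I) = Add(3, Mul(-1, -1)) = Add(3, 1) = 4)
Function('K')(E) = Add(4, Mul(-1, E))
Add(Function('K')(-217), -3970) = Add(Add(4, Mul(-1, -217)), -3970) = Add(Add(4, 217), -3970) = Add(221, -3970) = -3749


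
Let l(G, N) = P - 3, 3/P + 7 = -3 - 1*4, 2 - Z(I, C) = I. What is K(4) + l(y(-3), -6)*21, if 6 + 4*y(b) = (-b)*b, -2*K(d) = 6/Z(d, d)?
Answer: -66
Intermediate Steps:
Z(I, C) = 2 - I
P = -3/14 (P = 3/(-7 + (-3 - 1*4)) = 3/(-7 + (-3 - 4)) = 3/(-7 - 7) = 3/(-14) = 3*(-1/14) = -3/14 ≈ -0.21429)
K(d) = -3/(2 - d)
y(b) = -3/2 - b**2/4 (y(b) = -3/2 + ((-b)*b)/4 = -3/2 + (-b**2)/4 = -3/2 - b**2/4)
l(G, N) = -45/14 (l(G, N) = -3/14 - 3 = -45/14)
K(4) + l(y(-3), -6)*21 = 3/(-2 + 4) - 45/14*21 = 3/2 - 135/2 = -66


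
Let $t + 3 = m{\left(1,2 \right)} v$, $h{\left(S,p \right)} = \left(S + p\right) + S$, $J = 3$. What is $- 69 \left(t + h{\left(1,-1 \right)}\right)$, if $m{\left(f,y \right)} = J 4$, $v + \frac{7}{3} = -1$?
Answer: $2898$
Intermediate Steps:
$v = - \frac{10}{3}$ ($v = - \frac{7}{3} - 1 = - \frac{10}{3} \approx -3.3333$)
$m{\left(f,y \right)} = 12$ ($m{\left(f,y \right)} = 3 \cdot 4 = 12$)
$h{\left(S,p \right)} = p + 2 S$
$t = -43$ ($t = -3 + 12 \left(- \frac{10}{3}\right) = -3 - 40 = -43$)
$- 69 \left(t + h{\left(1,-1 \right)}\right) = - 69 \left(-43 + \left(-1 + 2 \cdot 1\right)\right) = - 69 \left(-43 + \left(-1 + 2\right)\right) = - 69 \left(-43 + 1\right) = - 69 \left(-42\right) = \left(-1\right) \left(-2898\right) = 2898$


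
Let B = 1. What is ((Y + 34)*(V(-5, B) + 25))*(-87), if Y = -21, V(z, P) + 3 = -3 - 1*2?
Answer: -19227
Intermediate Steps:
V(z, P) = -8 (V(z, P) = -3 + (-3 - 1*2) = -3 + (-3 - 2) = -3 - 5 = -8)
((Y + 34)*(V(-5, B) + 25))*(-87) = ((-21 + 34)*(-8 + 25))*(-87) = (13*17)*(-87) = 221*(-87) = -19227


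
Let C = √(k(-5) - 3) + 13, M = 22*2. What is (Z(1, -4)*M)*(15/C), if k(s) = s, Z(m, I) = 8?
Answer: 22880/59 - 3520*I*√2/59 ≈ 387.8 - 84.373*I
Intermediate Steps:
M = 44
C = 13 + 2*I*√2 (C = √(-5 - 3) + 13 = √(-8) + 13 = 2*I*√2 + 13 = 13 + 2*I*√2 ≈ 13.0 + 2.8284*I)
(Z(1, -4)*M)*(15/C) = (8*44)*(15/(13 + 2*I*√2)) = 352*(15/(13 + 2*I*√2)) = 5280/(13 + 2*I*√2)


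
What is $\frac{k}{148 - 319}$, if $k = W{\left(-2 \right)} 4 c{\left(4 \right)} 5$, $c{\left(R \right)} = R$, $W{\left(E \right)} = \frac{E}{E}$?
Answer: $- \frac{80}{171} \approx -0.46784$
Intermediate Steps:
$W{\left(E \right)} = 1$
$k = 80$ ($k = 1 \cdot 4 \cdot 4 \cdot 5 = 4 \cdot 20 = 80$)
$\frac{k}{148 - 319} = \frac{80}{148 - 319} = \frac{80}{-171} = 80 \left(- \frac{1}{171}\right) = - \frac{80}{171}$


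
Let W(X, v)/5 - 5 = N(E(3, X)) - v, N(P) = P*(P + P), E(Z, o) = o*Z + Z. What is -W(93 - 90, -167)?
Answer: -2300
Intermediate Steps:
E(Z, o) = Z + Z*o (E(Z, o) = Z*o + Z = Z + Z*o)
N(P) = 2*P**2 (N(P) = P*(2*P) = 2*P**2)
W(X, v) = 25 - 5*v + 10*(3 + 3*X)**2 (W(X, v) = 25 + 5*(2*(3*(1 + X))**2 - v) = 25 + 5*(2*(3 + 3*X)**2 - v) = 25 + 5*(-v + 2*(3 + 3*X)**2) = 25 + (-5*v + 10*(3 + 3*X)**2) = 25 - 5*v + 10*(3 + 3*X)**2)
-W(93 - 90, -167) = -(25 - 5*(-167) + 90*(1 + (93 - 90))**2) = -(25 + 835 + 90*(1 + 3)**2) = -(25 + 835 + 90*4**2) = -(25 + 835 + 90*16) = -(25 + 835 + 1440) = -1*2300 = -2300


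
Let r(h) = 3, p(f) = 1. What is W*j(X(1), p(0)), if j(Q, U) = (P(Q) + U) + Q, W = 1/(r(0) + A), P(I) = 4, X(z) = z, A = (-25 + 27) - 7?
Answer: -3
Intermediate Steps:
A = -5 (A = 2 - 7 = -5)
W = -1/2 (W = 1/(3 - 5) = 1/(-2) = -1/2 ≈ -0.50000)
j(Q, U) = 4 + Q + U (j(Q, U) = (4 + U) + Q = 4 + Q + U)
W*j(X(1), p(0)) = -(4 + 1 + 1)/2 = -1/2*6 = -3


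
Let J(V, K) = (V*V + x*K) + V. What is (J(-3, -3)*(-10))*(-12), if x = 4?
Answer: -720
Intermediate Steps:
J(V, K) = V + V² + 4*K (J(V, K) = (V*V + 4*K) + V = (V² + 4*K) + V = V + V² + 4*K)
(J(-3, -3)*(-10))*(-12) = ((-3 + (-3)² + 4*(-3))*(-10))*(-12) = ((-3 + 9 - 12)*(-10))*(-12) = -6*(-10)*(-12) = 60*(-12) = -720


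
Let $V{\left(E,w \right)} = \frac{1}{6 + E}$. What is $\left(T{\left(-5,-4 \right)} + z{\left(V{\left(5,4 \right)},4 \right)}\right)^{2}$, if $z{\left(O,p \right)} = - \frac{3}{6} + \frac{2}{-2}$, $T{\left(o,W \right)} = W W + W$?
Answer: $\frac{441}{4} \approx 110.25$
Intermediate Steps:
$T{\left(o,W \right)} = W + W^{2}$ ($T{\left(o,W \right)} = W^{2} + W = W + W^{2}$)
$z{\left(O,p \right)} = - \frac{3}{2}$ ($z{\left(O,p \right)} = \left(-3\right) \frac{1}{6} + 2 \left(- \frac{1}{2}\right) = - \frac{1}{2} - 1 = - \frac{3}{2}$)
$\left(T{\left(-5,-4 \right)} + z{\left(V{\left(5,4 \right)},4 \right)}\right)^{2} = \left(- 4 \left(1 - 4\right) - \frac{3}{2}\right)^{2} = \left(\left(-4\right) \left(-3\right) - \frac{3}{2}\right)^{2} = \left(12 - \frac{3}{2}\right)^{2} = \left(\frac{21}{2}\right)^{2} = \frac{441}{4}$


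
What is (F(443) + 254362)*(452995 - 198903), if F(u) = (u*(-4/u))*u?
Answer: 64181098280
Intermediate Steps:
F(u) = -4*u
(F(443) + 254362)*(452995 - 198903) = (-4*443 + 254362)*(452995 - 198903) = (-1772 + 254362)*254092 = 252590*254092 = 64181098280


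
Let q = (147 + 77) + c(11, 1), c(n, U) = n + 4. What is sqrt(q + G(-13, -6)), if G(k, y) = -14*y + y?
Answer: sqrt(317) ≈ 17.805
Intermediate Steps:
c(n, U) = 4 + n
G(k, y) = -13*y
q = 239 (q = (147 + 77) + (4 + 11) = 224 + 15 = 239)
sqrt(q + G(-13, -6)) = sqrt(239 - 13*(-6)) = sqrt(239 + 78) = sqrt(317)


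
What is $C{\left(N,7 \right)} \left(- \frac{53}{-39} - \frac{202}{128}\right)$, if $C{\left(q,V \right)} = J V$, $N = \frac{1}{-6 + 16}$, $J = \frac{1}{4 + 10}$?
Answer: $- \frac{547}{4992} \approx -0.10958$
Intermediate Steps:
$J = \frac{1}{14} \approx 0.071429$
$N = \frac{1}{10} \approx 0.1$
$C{\left(q,V \right)} = \frac{V}{14}$
$C{\left(N,7 \right)} \left(- \frac{53}{-39} - \frac{202}{128}\right) = \frac{1}{14} \cdot 7 \left(- \frac{53}{-39} - \frac{202}{128}\right) = \frac{\left(-53\right) \left(- \frac{1}{39}\right) - \frac{101}{64}}{2} = \frac{\frac{53}{39} - \frac{101}{64}}{2} = \frac{1}{2} \left(- \frac{547}{2496}\right) = - \frac{547}{4992}$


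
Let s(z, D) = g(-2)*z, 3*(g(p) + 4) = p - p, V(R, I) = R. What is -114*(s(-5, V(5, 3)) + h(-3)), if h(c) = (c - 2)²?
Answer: -5130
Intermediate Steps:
g(p) = -4 (g(p) = -4 + (p - p)/3 = -4 + (⅓)*0 = -4 + 0 = -4)
h(c) = (-2 + c)²
s(z, D) = -4*z
-114*(s(-5, V(5, 3)) + h(-3)) = -114*(-4*(-5) + (-2 - 3)²) = -114*(20 + (-5)²) = -114*(20 + 25) = -114*45 = -5130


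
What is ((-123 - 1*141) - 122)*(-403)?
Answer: 155558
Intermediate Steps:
((-123 - 1*141) - 122)*(-403) = ((-123 - 141) - 122)*(-403) = (-264 - 122)*(-403) = -386*(-403) = 155558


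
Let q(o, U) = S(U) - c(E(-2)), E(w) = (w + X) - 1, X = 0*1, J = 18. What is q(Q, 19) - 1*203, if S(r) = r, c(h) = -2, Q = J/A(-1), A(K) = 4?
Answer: -182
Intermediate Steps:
Q = 9/2 (Q = 18/4 = 18*(¼) = 9/2 ≈ 4.5000)
X = 0
E(w) = -1 + w (E(w) = (w + 0) - 1 = w - 1 = -1 + w)
q(o, U) = 2 + U (q(o, U) = U - 1*(-2) = U + 2 = 2 + U)
q(Q, 19) - 1*203 = (2 + 19) - 1*203 = 21 - 203 = -182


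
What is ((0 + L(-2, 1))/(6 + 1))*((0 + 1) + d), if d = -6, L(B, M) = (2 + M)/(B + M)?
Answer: 15/7 ≈ 2.1429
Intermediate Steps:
L(B, M) = (2 + M)/(B + M)
((0 + L(-2, 1))/(6 + 1))*((0 + 1) + d) = ((0 + (2 + 1)/(-2 + 1))/(6 + 1))*((0 + 1) - 6) = ((0 + 3/(-1))/7)*(1 - 6) = ((0 - 1*3)*(⅐))*(-5) = ((0 - 3)*(⅐))*(-5) = -3*⅐*(-5) = -3/7*(-5) = 15/7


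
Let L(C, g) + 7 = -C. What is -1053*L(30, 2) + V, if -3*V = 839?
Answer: 116044/3 ≈ 38681.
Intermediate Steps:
L(C, g) = -7 - C
V = -839/3 (V = -1/3*839 = -839/3 ≈ -279.67)
-1053*L(30, 2) + V = -1053*(-7 - 1*30) - 839/3 = -1053*(-7 - 30) - 839/3 = -1053*(-37) - 839/3 = 38961 - 839/3 = 116044/3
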